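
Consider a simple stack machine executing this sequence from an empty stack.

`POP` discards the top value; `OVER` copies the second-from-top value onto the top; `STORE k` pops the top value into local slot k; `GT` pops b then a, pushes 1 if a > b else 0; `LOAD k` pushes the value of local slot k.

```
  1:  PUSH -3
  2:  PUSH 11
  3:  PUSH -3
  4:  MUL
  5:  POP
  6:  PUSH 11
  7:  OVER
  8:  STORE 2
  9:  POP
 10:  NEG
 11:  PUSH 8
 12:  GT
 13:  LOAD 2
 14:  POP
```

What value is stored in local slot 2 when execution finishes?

PUSH -3  [-3]
PUSH 11  [-3, 11]
PUSH -3  [-3, 11, -3]
MUL      [-3, -33]
POP      [-3]
PUSH 11  [-3, 11]
OVER     [-3, 11, -3]
STORE 2  [-3, 11]
POP      [-3]
NEG      [3]
PUSH 8   [3, 8]
GT       [0]
LOAD 2   [0, -3]
POP      [0]

-3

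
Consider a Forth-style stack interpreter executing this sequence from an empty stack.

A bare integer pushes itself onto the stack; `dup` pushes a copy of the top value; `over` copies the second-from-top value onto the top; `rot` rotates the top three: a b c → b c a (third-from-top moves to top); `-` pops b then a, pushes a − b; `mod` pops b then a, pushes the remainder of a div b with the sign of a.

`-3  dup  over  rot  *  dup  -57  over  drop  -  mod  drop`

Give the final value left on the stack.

-3

-3   -> -3
dup  -> -3 -3
over -> -3 -3 -3
rot  -> -3 -3 -3
*    -> -3 9
dup  -> -3 9 9
-57  -> -3 9 9 -57
over -> -3 9 9 -57 9
drop -> -3 9 9 -57
-    -> -3 9 66
mod  -> -3 9
drop -> -3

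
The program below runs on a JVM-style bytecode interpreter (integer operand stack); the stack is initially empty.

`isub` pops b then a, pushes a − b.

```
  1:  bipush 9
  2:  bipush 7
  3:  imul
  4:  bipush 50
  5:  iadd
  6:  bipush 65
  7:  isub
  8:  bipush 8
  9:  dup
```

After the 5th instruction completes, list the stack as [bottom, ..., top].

[113]

bipush 9  → [9]
bipush 7  → [9, 7]
imul      → [63]
bipush 50 → [63, 50]
iadd      → [113]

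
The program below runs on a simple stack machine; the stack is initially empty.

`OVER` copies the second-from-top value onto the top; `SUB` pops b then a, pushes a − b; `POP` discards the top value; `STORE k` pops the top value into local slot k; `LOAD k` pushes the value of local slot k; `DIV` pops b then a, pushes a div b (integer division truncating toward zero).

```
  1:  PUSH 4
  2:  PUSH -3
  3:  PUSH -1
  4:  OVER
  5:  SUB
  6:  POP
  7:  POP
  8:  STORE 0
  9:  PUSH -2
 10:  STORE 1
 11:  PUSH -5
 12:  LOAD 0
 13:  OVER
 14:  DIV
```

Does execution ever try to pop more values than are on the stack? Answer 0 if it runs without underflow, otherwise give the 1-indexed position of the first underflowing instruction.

0

PUSH 4   4
PUSH -3  4 -3
PUSH -1  4 -3 -1
OVER     4 -3 -1 -3
SUB      4 -3 2
POP      4 -3
POP      4
STORE 0  (empty)
PUSH -2  -2
STORE 1  (empty)
PUSH -5  -5
LOAD 0   -5 4
OVER     -5 4 -5
DIV      -5 0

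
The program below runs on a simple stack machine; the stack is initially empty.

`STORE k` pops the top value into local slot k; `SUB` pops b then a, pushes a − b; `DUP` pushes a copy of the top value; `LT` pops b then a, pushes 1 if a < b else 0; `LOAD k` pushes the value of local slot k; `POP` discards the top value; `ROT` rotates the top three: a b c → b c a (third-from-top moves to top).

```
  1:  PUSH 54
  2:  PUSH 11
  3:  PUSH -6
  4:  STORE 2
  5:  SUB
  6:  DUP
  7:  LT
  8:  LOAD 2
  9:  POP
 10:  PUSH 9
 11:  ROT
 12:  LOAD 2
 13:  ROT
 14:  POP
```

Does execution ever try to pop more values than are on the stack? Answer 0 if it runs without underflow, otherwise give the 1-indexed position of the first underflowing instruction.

PUSH 54 → [54]
PUSH 11 → [54, 11]
PUSH -6 → [54, 11, -6]
STORE 2 → [54, 11]
SUB     → [43]
DUP     → [43, 43]
LT      → [0]
LOAD 2  → [0, -6]
POP     → [0]
PUSH 9  → [0, 9]
ROT  — needs 3 operands, stack has 2 → underflow

11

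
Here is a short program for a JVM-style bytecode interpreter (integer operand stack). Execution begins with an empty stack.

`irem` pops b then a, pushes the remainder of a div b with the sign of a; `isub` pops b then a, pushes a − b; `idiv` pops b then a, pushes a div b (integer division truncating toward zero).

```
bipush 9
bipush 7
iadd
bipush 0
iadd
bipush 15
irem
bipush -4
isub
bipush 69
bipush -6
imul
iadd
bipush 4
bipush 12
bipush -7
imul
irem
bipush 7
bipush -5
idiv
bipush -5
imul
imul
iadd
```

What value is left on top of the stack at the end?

bipush 9  : 9
bipush 7  : 9 7
iadd      : 16
bipush 0  : 16 0
iadd      : 16
bipush 15 : 16 15
irem      : 1
bipush -4 : 1 -4
isub      : 5
bipush 69 : 5 69
bipush -6 : 5 69 -6
imul      : 5 -414
iadd      : -409
bipush 4  : -409 4
bipush 12 : -409 4 12
bipush -7 : -409 4 12 -7
imul      : -409 4 -84
irem      : -409 4
bipush 7  : -409 4 7
bipush -5 : -409 4 7 -5
idiv      : -409 4 -1
bipush -5 : -409 4 -1 -5
imul      : -409 4 5
imul      : -409 20
iadd      : -389

-389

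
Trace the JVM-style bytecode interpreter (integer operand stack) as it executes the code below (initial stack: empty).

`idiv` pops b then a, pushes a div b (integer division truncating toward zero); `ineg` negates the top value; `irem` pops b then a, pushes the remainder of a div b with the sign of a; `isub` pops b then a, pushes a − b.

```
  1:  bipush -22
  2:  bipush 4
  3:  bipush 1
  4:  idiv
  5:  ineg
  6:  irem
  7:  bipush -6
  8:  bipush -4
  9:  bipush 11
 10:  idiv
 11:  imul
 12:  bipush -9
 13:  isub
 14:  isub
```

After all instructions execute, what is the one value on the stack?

-11

bipush -22  -22
bipush 4    -22 4
bipush 1    -22 4 1
idiv        -22 4
ineg        -22 -4
irem        -2
bipush -6   -2 -6
bipush -4   -2 -6 -4
bipush 11   -2 -6 -4 11
idiv        -2 -6 0
imul        -2 0
bipush -9   -2 0 -9
isub        -2 9
isub        -11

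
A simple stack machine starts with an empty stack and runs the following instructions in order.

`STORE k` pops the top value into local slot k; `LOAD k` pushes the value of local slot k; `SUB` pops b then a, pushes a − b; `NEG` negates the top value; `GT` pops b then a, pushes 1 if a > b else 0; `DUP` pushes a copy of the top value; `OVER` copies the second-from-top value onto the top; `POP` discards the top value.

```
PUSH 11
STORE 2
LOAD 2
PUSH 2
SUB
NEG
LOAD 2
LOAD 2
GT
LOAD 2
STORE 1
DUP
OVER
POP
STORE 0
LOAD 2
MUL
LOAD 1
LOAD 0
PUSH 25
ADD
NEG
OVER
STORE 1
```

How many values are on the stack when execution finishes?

4

PUSH 11 → 11
STORE 2 → (empty)
LOAD 2  → 11
PUSH 2  → 11 2
SUB     → 9
NEG     → -9
LOAD 2  → -9 11
LOAD 2  → -9 11 11
GT      → -9 0
LOAD 2  → -9 0 11
STORE 1 → -9 0
DUP     → -9 0 0
OVER    → -9 0 0 0
POP     → -9 0 0
STORE 0 → -9 0
LOAD 2  → -9 0 11
MUL     → -9 0
LOAD 1  → -9 0 11
LOAD 0  → -9 0 11 0
PUSH 25 → -9 0 11 0 25
ADD     → -9 0 11 25
NEG     → -9 0 11 -25
OVER    → -9 0 11 -25 11
STORE 1 → -9 0 11 -25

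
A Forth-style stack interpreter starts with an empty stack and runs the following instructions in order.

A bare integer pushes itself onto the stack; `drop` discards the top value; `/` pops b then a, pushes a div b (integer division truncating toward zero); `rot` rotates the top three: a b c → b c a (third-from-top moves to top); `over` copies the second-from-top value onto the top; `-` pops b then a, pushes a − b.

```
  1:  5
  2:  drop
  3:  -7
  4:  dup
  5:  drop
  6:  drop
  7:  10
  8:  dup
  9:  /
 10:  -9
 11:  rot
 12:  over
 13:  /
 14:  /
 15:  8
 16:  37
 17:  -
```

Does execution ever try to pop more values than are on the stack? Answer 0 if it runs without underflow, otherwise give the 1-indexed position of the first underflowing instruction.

11

5     5
drop  (empty)
-7    -7
dup   -7 -7
drop  -7
drop  (empty)
10    10
dup   10 10
/     1
-9    1 -9
rot  — needs 3 operands, stack has 2 → underflow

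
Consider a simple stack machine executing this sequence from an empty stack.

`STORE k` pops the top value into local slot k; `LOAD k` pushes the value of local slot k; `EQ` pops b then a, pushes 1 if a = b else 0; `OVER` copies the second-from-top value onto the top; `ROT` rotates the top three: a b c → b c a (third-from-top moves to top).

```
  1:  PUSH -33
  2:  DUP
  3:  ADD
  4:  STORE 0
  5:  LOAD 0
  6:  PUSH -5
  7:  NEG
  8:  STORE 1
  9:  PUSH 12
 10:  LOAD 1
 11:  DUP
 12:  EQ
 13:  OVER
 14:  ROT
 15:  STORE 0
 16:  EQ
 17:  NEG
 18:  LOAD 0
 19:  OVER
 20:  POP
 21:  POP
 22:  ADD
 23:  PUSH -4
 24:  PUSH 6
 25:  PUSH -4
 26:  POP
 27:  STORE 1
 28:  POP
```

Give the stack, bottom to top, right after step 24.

PUSH -33 : [-33]
DUP      : [-33, -33]
ADD      : [-66]
STORE 0  : []
LOAD 0   : [-66]
PUSH -5  : [-66, -5]
NEG      : [-66, 5]
STORE 1  : [-66]
PUSH 12  : [-66, 12]
LOAD 1   : [-66, 12, 5]
DUP      : [-66, 12, 5, 5]
EQ       : [-66, 12, 1]
OVER     : [-66, 12, 1, 12]
ROT      : [-66, 1, 12, 12]
STORE 0  : [-66, 1, 12]
EQ       : [-66, 0]
NEG      : [-66, 0]
LOAD 0   : [-66, 0, 12]
OVER     : [-66, 0, 12, 0]
POP      : [-66, 0, 12]
POP      : [-66, 0]
ADD      : [-66]
PUSH -4  : [-66, -4]
PUSH 6   : [-66, -4, 6]

[-66, -4, 6]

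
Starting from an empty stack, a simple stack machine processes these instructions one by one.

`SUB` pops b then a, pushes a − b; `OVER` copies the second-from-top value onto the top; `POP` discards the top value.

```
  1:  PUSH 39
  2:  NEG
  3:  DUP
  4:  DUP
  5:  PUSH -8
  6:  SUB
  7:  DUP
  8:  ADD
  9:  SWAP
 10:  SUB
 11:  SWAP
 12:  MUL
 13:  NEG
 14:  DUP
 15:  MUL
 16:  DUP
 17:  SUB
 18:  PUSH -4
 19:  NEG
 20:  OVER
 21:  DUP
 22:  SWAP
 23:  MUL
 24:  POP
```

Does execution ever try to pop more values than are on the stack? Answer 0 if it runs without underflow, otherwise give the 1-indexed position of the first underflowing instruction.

0

PUSH 39 : 39
NEG     : -39
DUP     : -39 -39
DUP     : -39 -39 -39
PUSH -8 : -39 -39 -39 -8
SUB     : -39 -39 -31
DUP     : -39 -39 -31 -31
ADD     : -39 -39 -62
SWAP    : -39 -62 -39
SUB     : -39 -23
SWAP    : -23 -39
MUL     : 897
NEG     : -897
DUP     : -897 -897
MUL     : 804609
DUP     : 804609 804609
SUB     : 0
PUSH -4 : 0 -4
NEG     : 0 4
OVER    : 0 4 0
DUP     : 0 4 0 0
SWAP    : 0 4 0 0
MUL     : 0 4 0
POP     : 0 4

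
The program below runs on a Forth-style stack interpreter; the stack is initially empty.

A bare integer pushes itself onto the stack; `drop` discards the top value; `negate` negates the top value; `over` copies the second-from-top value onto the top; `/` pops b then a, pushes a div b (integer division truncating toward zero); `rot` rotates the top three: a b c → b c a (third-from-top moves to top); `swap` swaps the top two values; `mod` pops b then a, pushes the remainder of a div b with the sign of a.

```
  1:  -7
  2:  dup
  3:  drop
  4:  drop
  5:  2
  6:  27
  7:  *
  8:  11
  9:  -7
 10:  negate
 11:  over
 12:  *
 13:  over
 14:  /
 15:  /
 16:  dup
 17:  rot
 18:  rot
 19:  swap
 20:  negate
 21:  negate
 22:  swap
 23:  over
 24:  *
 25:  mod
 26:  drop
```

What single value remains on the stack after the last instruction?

-7     -> [-7]
dup    -> [-7, -7]
drop   -> [-7]
drop   -> []
2      -> [2]
27     -> [2, 27]
*      -> [54]
11     -> [54, 11]
-7     -> [54, 11, -7]
negate -> [54, 11, 7]
over   -> [54, 11, 7, 11]
*      -> [54, 11, 77]
over   -> [54, 11, 77, 11]
/      -> [54, 11, 7]
/      -> [54, 1]
dup    -> [54, 1, 1]
rot    -> [1, 1, 54]
rot    -> [1, 54, 1]
swap   -> [1, 1, 54]
negate -> [1, 1, -54]
negate -> [1, 1, 54]
swap   -> [1, 54, 1]
over   -> [1, 54, 1, 54]
*      -> [1, 54, 54]
mod    -> [1, 0]
drop   -> [1]

1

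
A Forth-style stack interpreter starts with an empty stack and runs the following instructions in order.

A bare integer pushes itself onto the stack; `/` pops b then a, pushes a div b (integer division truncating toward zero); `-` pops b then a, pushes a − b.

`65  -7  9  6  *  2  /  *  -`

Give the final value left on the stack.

65  [65]
-7  [65, -7]
9   [65, -7, 9]
6   [65, -7, 9, 6]
*   [65, -7, 54]
2   [65, -7, 54, 2]
/   [65, -7, 27]
*   [65, -189]
-   [254]

254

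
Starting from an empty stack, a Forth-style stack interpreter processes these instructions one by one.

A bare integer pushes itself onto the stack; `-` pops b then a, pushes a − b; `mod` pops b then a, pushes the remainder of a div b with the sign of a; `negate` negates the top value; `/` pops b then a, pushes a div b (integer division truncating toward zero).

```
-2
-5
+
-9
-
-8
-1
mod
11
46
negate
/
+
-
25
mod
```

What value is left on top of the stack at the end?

-2      -2
-5      -2 -5
+       -7
-9      -7 -9
-       2
-8      2 -8
-1      2 -8 -1
mod     2 0
11      2 0 11
46      2 0 11 46
negate  2 0 11 -46
/       2 0 0
+       2 0
-       2
25      2 25
mod     2

2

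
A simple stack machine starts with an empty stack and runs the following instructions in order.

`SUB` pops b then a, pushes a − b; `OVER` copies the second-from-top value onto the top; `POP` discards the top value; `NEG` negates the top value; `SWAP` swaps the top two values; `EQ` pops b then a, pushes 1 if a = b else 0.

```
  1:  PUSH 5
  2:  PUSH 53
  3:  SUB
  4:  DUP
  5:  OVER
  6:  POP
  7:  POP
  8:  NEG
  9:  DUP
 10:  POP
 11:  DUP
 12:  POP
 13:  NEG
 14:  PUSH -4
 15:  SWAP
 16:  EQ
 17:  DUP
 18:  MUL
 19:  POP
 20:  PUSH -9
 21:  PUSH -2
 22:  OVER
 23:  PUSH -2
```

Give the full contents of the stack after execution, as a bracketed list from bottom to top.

[-9, -2, -9, -2]

PUSH 5  → [5]
PUSH 53 → [5, 53]
SUB     → [-48]
DUP     → [-48, -48]
OVER    → [-48, -48, -48]
POP     → [-48, -48]
POP     → [-48]
NEG     → [48]
DUP     → [48, 48]
POP     → [48]
DUP     → [48, 48]
POP     → [48]
NEG     → [-48]
PUSH -4 → [-48, -4]
SWAP    → [-4, -48]
EQ      → [0]
DUP     → [0, 0]
MUL     → [0]
POP     → []
PUSH -9 → [-9]
PUSH -2 → [-9, -2]
OVER    → [-9, -2, -9]
PUSH -2 → [-9, -2, -9, -2]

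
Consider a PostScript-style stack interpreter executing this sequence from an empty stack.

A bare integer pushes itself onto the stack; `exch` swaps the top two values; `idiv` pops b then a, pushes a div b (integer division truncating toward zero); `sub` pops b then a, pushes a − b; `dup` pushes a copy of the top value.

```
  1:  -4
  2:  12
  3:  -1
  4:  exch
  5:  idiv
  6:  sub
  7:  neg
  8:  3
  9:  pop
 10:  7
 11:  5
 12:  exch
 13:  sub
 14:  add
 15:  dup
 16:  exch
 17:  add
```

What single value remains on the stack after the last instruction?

4

-4   : -4
12   : -4 12
-1   : -4 12 -1
exch : -4 -1 12
idiv : -4 0
sub  : -4
neg  : 4
3    : 4 3
pop  : 4
7    : 4 7
5    : 4 7 5
exch : 4 5 7
sub  : 4 -2
add  : 2
dup  : 2 2
exch : 2 2
add  : 4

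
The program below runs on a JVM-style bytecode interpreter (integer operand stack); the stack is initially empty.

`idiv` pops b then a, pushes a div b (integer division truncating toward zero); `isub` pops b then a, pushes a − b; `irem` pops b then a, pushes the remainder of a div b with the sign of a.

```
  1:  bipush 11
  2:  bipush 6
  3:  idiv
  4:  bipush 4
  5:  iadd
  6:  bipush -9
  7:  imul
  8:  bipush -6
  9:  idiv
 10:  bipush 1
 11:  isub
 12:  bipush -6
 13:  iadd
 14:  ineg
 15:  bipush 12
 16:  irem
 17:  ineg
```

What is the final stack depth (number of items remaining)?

bipush 11 : 11
bipush 6  : 11 6
idiv      : 1
bipush 4  : 1 4
iadd      : 5
bipush -9 : 5 -9
imul      : -45
bipush -6 : -45 -6
idiv      : 7
bipush 1  : 7 1
isub      : 6
bipush -6 : 6 -6
iadd      : 0
ineg      : 0
bipush 12 : 0 12
irem      : 0
ineg      : 0

1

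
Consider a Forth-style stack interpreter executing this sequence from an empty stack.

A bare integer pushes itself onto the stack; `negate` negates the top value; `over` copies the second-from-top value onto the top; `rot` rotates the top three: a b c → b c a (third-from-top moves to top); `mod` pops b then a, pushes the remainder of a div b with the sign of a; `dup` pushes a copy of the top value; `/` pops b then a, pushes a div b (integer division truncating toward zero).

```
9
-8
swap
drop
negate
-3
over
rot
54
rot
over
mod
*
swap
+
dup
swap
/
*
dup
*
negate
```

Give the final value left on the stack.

-9

9       9
-8      9 -8
swap    -8 9
drop    -8
negate  8
-3      8 -3
over    8 -3 8
rot     -3 8 8
54      -3 8 8 54
rot     -3 8 54 8
over    -3 8 54 8 54
mod     -3 8 54 8
*       -3 8 432
swap    -3 432 8
+       -3 440
dup     -3 440 440
swap    -3 440 440
/       -3 1
*       -3
dup     -3 -3
*       9
negate  -9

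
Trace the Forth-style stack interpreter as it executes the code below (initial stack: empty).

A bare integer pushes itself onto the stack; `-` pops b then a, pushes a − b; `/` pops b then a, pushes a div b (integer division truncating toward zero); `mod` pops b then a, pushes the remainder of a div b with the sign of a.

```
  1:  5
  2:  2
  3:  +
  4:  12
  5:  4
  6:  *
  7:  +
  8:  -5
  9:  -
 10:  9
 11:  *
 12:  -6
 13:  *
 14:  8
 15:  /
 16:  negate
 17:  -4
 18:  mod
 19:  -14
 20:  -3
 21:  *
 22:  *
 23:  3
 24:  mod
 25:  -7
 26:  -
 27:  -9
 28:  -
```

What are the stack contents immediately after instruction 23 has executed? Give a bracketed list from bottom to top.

[42, 3]

5      -> [5]
2      -> [5, 2]
+      -> [7]
12     -> [7, 12]
4      -> [7, 12, 4]
*      -> [7, 48]
+      -> [55]
-5     -> [55, -5]
-      -> [60]
9      -> [60, 9]
*      -> [540]
-6     -> [540, -6]
*      -> [-3240]
8      -> [-3240, 8]
/      -> [-405]
negate -> [405]
-4     -> [405, -4]
mod    -> [1]
-14    -> [1, -14]
-3     -> [1, -14, -3]
*      -> [1, 42]
*      -> [42]
3      -> [42, 3]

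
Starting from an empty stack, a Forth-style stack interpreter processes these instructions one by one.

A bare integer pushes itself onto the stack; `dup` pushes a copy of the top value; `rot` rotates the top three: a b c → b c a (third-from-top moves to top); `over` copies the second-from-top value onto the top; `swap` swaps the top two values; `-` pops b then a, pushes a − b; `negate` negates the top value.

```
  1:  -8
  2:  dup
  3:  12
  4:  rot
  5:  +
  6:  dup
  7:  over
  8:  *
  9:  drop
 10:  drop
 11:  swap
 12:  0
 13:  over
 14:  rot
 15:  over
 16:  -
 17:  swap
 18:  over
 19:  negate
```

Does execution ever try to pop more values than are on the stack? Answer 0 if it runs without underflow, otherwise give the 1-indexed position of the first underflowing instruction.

-8    -8
dup   -8 -8
12    -8 -8 12
rot   -8 12 -8
+     -8 4
dup   -8 4 4
over  -8 4 4 4
*     -8 4 16
drop  -8 4
drop  -8
swap  — needs 2 operands, stack has 1 → underflow

11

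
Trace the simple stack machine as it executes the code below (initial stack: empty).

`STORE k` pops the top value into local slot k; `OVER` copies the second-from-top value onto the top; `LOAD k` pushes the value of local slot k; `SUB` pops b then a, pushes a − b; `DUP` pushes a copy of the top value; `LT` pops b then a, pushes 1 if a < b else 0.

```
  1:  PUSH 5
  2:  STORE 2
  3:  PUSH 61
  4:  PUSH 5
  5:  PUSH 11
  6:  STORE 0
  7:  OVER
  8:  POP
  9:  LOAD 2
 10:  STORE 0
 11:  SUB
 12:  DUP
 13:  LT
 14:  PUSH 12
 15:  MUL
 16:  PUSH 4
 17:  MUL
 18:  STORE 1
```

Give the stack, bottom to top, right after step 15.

[0]

PUSH 5  -> 5
STORE 2 -> (empty)
PUSH 61 -> 61
PUSH 5  -> 61 5
PUSH 11 -> 61 5 11
STORE 0 -> 61 5
OVER    -> 61 5 61
POP     -> 61 5
LOAD 2  -> 61 5 5
STORE 0 -> 61 5
SUB     -> 56
DUP     -> 56 56
LT      -> 0
PUSH 12 -> 0 12
MUL     -> 0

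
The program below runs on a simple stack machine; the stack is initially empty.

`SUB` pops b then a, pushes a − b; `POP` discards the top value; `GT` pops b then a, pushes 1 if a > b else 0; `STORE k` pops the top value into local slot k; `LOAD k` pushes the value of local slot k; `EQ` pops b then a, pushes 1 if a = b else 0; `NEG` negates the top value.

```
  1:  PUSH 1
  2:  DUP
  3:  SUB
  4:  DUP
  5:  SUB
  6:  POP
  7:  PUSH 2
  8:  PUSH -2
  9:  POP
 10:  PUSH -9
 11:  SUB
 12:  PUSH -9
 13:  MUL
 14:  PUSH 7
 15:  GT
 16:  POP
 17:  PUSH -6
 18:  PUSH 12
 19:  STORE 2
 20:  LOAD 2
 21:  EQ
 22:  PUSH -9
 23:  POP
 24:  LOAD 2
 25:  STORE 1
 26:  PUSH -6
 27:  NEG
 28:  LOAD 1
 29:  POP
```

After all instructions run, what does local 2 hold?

12

PUSH 1   [1]
DUP      [1, 1]
SUB      [0]
DUP      [0, 0]
SUB      [0]
POP      []
PUSH 2   [2]
PUSH -2  [2, -2]
POP      [2]
PUSH -9  [2, -9]
SUB      [11]
PUSH -9  [11, -9]
MUL      [-99]
PUSH 7   [-99, 7]
GT       [0]
POP      []
PUSH -6  [-6]
PUSH 12  [-6, 12]
STORE 2  [-6]
LOAD 2   [-6, 12]
EQ       [0]
PUSH -9  [0, -9]
POP      [0]
LOAD 2   [0, 12]
STORE 1  [0]
PUSH -6  [0, -6]
NEG      [0, 6]
LOAD 1   [0, 6, 12]
POP      [0, 6]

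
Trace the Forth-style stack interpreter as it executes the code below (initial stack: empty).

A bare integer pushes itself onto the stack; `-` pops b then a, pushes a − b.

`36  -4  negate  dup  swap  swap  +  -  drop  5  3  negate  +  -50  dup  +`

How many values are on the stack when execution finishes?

2

36     → 36
-4     → 36 -4
negate → 36 4
dup    → 36 4 4
swap   → 36 4 4
swap   → 36 4 4
+      → 36 8
-      → 28
drop   → (empty)
5      → 5
3      → 5 3
negate → 5 -3
+      → 2
-50    → 2 -50
dup    → 2 -50 -50
+      → 2 -100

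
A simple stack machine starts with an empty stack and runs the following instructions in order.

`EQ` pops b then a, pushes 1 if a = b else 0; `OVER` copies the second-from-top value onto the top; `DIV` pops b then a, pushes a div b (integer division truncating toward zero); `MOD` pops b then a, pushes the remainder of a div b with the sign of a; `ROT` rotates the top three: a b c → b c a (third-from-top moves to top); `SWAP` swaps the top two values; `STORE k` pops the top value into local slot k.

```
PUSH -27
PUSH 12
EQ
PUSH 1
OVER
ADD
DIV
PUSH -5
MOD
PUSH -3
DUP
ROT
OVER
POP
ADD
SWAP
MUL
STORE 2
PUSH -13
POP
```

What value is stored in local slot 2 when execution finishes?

PUSH -27  [-27]
PUSH 12   [-27, 12]
EQ        [0]
PUSH 1    [0, 1]
OVER      [0, 1, 0]
ADD       [0, 1]
DIV       [0]
PUSH -5   [0, -5]
MOD       [0]
PUSH -3   [0, -3]
DUP       [0, -3, -3]
ROT       [-3, -3, 0]
OVER      [-3, -3, 0, -3]
POP       [-3, -3, 0]
ADD       [-3, -3]
SWAP      [-3, -3]
MUL       [9]
STORE 2   []
PUSH -13  [-13]
POP       []

9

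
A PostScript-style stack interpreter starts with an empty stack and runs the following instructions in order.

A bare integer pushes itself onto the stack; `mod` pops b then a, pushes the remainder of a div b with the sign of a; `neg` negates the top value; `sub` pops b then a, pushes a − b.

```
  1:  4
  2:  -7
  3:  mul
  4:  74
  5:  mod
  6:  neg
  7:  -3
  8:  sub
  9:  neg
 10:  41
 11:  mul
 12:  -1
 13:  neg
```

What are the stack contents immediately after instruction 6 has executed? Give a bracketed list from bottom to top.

[28]

4    4
-7   4 -7
mul  -28
74   -28 74
mod  -28
neg  28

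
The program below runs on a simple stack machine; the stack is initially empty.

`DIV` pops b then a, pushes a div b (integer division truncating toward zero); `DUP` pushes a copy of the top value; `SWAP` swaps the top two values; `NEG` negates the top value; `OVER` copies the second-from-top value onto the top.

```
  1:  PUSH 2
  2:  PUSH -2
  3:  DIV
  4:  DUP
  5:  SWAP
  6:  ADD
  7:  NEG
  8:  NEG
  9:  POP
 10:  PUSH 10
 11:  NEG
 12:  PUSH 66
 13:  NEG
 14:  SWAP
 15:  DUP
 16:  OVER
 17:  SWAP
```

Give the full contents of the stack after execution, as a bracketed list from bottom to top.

PUSH 2  → [2]
PUSH -2 → [2, -2]
DIV     → [-1]
DUP     → [-1, -1]
SWAP    → [-1, -1]
ADD     → [-2]
NEG     → [2]
NEG     → [-2]
POP     → []
PUSH 10 → [10]
NEG     → [-10]
PUSH 66 → [-10, 66]
NEG     → [-10, -66]
SWAP    → [-66, -10]
DUP     → [-66, -10, -10]
OVER    → [-66, -10, -10, -10]
SWAP    → [-66, -10, -10, -10]

[-66, -10, -10, -10]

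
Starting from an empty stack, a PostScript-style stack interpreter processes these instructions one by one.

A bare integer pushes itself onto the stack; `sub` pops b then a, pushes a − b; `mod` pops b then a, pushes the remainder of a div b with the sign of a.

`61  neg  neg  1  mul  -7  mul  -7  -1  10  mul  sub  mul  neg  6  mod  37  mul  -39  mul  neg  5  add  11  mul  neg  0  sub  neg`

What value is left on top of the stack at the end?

61  -> 61
neg -> -61
neg -> 61
1   -> 61 1
mul -> 61
-7  -> 61 -7
mul -> -427
-7  -> -427 -7
-1  -> -427 -7 -1
10  -> -427 -7 -1 10
mul -> -427 -7 -10
sub -> -427 3
mul -> -1281
neg -> 1281
6   -> 1281 6
mod -> 3
37  -> 3 37
mul -> 111
-39 -> 111 -39
mul -> -4329
neg -> 4329
5   -> 4329 5
add -> 4334
11  -> 4334 11
mul -> 47674
neg -> -47674
0   -> -47674 0
sub -> -47674
neg -> 47674

47674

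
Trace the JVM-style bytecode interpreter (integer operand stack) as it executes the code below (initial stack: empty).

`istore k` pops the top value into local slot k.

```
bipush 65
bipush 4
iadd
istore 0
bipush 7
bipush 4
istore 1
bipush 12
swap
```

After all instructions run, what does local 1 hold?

bipush 65  [65]
bipush 4   [65, 4]
iadd       [69]
istore 0   []
bipush 7   [7]
bipush 4   [7, 4]
istore 1   [7]
bipush 12  [7, 12]
swap       [12, 7]

4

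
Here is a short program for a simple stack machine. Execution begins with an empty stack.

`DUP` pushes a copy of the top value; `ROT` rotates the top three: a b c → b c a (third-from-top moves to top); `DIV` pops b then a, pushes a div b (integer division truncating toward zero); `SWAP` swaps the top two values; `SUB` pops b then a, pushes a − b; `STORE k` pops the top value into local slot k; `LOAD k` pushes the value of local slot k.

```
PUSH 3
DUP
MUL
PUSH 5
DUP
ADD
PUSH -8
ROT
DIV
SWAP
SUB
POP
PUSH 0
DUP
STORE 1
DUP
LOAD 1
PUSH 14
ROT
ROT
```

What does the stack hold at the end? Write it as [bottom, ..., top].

PUSH 3  -> 3
DUP     -> 3 3
MUL     -> 9
PUSH 5  -> 9 5
DUP     -> 9 5 5
ADD     -> 9 10
PUSH -8 -> 9 10 -8
ROT     -> 10 -8 9
DIV     -> 10 0
SWAP    -> 0 10
SUB     -> -10
POP     -> (empty)
PUSH 0  -> 0
DUP     -> 0 0
STORE 1 -> 0
DUP     -> 0 0
LOAD 1  -> 0 0 0
PUSH 14 -> 0 0 0 14
ROT     -> 0 0 14 0
ROT     -> 0 14 0 0

[0, 14, 0, 0]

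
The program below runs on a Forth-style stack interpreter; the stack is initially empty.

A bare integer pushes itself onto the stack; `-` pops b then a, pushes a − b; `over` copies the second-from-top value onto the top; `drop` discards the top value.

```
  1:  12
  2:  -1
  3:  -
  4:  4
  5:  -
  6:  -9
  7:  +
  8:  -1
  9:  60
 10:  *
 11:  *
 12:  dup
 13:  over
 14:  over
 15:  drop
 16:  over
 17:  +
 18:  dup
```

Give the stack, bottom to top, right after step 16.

[0, 0, 0, 0]

12    [12]
-1    [12, -1]
-     [13]
4     [13, 4]
-     [9]
-9    [9, -9]
+     [0]
-1    [0, -1]
60    [0, -1, 60]
*     [0, -60]
*     [0]
dup   [0, 0]
over  [0, 0, 0]
over  [0, 0, 0, 0]
drop  [0, 0, 0]
over  [0, 0, 0, 0]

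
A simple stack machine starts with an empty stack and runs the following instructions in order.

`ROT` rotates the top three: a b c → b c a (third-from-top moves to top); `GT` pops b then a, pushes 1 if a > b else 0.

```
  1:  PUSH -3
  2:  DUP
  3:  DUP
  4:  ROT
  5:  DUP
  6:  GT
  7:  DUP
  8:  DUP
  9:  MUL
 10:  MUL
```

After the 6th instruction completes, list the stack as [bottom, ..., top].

[-3, -3, 0]

PUSH -3 -> -3
DUP     -> -3 -3
DUP     -> -3 -3 -3
ROT     -> -3 -3 -3
DUP     -> -3 -3 -3 -3
GT      -> -3 -3 0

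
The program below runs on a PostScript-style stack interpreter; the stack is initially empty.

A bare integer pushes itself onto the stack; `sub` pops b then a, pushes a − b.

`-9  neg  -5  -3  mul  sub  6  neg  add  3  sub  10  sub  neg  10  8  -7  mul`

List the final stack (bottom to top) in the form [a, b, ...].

[25, 10, -56]

-9  -> [-9]
neg -> [9]
-5  -> [9, -5]
-3  -> [9, -5, -3]
mul -> [9, 15]
sub -> [-6]
6   -> [-6, 6]
neg -> [-6, -6]
add -> [-12]
3   -> [-12, 3]
sub -> [-15]
10  -> [-15, 10]
sub -> [-25]
neg -> [25]
10  -> [25, 10]
8   -> [25, 10, 8]
-7  -> [25, 10, 8, -7]
mul -> [25, 10, -56]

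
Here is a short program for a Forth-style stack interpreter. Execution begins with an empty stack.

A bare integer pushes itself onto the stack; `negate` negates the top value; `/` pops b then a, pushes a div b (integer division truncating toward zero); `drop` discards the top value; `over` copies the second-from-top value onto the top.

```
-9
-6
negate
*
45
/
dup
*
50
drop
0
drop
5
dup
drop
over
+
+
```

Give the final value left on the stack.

7

-9     → [-9]
-6     → [-9, -6]
negate → [-9, 6]
*      → [-54]
45     → [-54, 45]
/      → [-1]
dup    → [-1, -1]
*      → [1]
50     → [1, 50]
drop   → [1]
0      → [1, 0]
drop   → [1]
5      → [1, 5]
dup    → [1, 5, 5]
drop   → [1, 5]
over   → [1, 5, 1]
+      → [1, 6]
+      → [7]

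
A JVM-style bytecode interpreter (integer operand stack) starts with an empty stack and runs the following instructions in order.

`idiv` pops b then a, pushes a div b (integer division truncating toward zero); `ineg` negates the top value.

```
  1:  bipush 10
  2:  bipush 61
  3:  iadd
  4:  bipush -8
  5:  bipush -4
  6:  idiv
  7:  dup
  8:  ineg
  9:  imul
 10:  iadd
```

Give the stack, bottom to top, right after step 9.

bipush 10  [10]
bipush 61  [10, 61]
iadd       [71]
bipush -8  [71, -8]
bipush -4  [71, -8, -4]
idiv       [71, 2]
dup        [71, 2, 2]
ineg       [71, 2, -2]
imul       [71, -4]

[71, -4]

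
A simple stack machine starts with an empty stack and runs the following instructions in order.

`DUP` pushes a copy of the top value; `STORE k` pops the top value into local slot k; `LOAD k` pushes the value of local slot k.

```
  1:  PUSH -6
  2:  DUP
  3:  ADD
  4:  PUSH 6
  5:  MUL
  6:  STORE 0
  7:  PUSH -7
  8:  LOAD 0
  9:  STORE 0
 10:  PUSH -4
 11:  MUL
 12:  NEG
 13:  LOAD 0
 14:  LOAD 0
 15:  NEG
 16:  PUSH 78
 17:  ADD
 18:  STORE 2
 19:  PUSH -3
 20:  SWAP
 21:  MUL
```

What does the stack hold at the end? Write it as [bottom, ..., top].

PUSH -6  -6
DUP      -6 -6
ADD      -12
PUSH 6   -12 6
MUL      -72
STORE 0  (empty)
PUSH -7  -7
LOAD 0   -7 -72
STORE 0  -7
PUSH -4  -7 -4
MUL      28
NEG      -28
LOAD 0   -28 -72
LOAD 0   -28 -72 -72
NEG      -28 -72 72
PUSH 78  -28 -72 72 78
ADD      -28 -72 150
STORE 2  -28 -72
PUSH -3  -28 -72 -3
SWAP     -28 -3 -72
MUL      -28 216

[-28, 216]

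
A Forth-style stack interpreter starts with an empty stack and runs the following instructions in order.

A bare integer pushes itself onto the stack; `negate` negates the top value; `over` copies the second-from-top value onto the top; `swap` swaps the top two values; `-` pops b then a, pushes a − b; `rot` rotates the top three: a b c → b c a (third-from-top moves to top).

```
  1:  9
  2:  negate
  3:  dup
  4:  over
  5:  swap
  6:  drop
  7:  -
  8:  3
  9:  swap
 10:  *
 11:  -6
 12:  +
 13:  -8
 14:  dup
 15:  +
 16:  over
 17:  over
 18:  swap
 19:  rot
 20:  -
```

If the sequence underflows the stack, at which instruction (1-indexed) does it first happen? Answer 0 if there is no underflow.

9      → 9
negate → -9
dup    → -9 -9
over   → -9 -9 -9
swap   → -9 -9 -9
drop   → -9 -9
-      → 0
3      → 0 3
swap   → 3 0
*      → 0
-6     → 0 -6
+      → -6
-8     → -6 -8
dup    → -6 -8 -8
+      → -6 -16
over   → -6 -16 -6
over   → -6 -16 -6 -16
swap   → -6 -16 -16 -6
rot    → -6 -16 -6 -16
-      → -6 -16 10

0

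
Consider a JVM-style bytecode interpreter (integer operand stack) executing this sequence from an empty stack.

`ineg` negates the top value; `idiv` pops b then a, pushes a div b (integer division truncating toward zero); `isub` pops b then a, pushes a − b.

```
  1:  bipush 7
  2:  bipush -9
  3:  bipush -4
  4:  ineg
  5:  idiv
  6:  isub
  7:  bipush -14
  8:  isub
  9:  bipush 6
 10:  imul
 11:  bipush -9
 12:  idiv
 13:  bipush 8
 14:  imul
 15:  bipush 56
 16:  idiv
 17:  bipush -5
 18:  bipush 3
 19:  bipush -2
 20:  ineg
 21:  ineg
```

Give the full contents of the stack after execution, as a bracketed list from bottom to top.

bipush 7   : 7
bipush -9  : 7 -9
bipush -4  : 7 -9 -4
ineg       : 7 -9 4
idiv       : 7 -2
isub       : 9
bipush -14 : 9 -14
isub       : 23
bipush 6   : 23 6
imul       : 138
bipush -9  : 138 -9
idiv       : -15
bipush 8   : -15 8
imul       : -120
bipush 56  : -120 56
idiv       : -2
bipush -5  : -2 -5
bipush 3   : -2 -5 3
bipush -2  : -2 -5 3 -2
ineg       : -2 -5 3 2
ineg       : -2 -5 3 -2

[-2, -5, 3, -2]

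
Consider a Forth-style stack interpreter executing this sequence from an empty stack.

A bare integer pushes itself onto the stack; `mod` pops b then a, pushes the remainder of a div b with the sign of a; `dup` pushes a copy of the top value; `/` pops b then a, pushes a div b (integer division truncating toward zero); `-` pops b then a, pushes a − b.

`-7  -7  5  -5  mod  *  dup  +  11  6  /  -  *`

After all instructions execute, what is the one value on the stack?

7

-7  : [-7]
-7  : [-7, -7]
5   : [-7, -7, 5]
-5  : [-7, -7, 5, -5]
mod : [-7, -7, 0]
*   : [-7, 0]
dup : [-7, 0, 0]
+   : [-7, 0]
11  : [-7, 0, 11]
6   : [-7, 0, 11, 6]
/   : [-7, 0, 1]
-   : [-7, -1]
*   : [7]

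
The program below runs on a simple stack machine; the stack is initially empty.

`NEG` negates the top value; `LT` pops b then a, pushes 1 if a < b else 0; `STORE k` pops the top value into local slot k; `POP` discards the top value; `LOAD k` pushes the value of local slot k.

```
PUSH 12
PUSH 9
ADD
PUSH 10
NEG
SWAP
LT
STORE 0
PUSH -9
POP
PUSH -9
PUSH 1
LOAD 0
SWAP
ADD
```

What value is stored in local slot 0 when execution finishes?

PUSH 12 : [12]
PUSH 9  : [12, 9]
ADD     : [21]
PUSH 10 : [21, 10]
NEG     : [21, -10]
SWAP    : [-10, 21]
LT      : [1]
STORE 0 : []
PUSH -9 : [-9]
POP     : []
PUSH -9 : [-9]
PUSH 1  : [-9, 1]
LOAD 0  : [-9, 1, 1]
SWAP    : [-9, 1, 1]
ADD     : [-9, 2]

1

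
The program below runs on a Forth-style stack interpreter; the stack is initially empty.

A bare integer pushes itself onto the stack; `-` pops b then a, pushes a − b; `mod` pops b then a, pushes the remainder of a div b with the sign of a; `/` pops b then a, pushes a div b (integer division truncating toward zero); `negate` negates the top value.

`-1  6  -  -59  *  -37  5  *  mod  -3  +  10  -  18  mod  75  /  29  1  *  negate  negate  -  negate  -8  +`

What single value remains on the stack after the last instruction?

-1      -1
6       -1 6
-       -7
-59     -7 -59
*       413
-37     413 -37
5       413 -37 5
*       413 -185
mod     43
-3      43 -3
+       40
10      40 10
-       30
18      30 18
mod     12
75      12 75
/       0
29      0 29
1       0 29 1
*       0 29
negate  0 -29
negate  0 29
-       -29
negate  29
-8      29 -8
+       21

21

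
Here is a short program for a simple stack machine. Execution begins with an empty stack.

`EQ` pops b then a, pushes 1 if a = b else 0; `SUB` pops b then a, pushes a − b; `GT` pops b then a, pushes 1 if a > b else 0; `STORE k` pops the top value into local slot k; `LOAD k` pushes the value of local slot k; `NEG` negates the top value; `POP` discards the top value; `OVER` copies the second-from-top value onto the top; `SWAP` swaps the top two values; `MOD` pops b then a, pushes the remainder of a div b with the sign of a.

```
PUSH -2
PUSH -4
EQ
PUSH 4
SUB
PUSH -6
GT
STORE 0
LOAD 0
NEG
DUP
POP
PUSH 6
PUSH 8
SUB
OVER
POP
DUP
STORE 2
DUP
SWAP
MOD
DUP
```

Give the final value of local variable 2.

PUSH -2 -> -2
PUSH -4 -> -2 -4
EQ      -> 0
PUSH 4  -> 0 4
SUB     -> -4
PUSH -6 -> -4 -6
GT      -> 1
STORE 0 -> (empty)
LOAD 0  -> 1
NEG     -> -1
DUP     -> -1 -1
POP     -> -1
PUSH 6  -> -1 6
PUSH 8  -> -1 6 8
SUB     -> -1 -2
OVER    -> -1 -2 -1
POP     -> -1 -2
DUP     -> -1 -2 -2
STORE 2 -> -1 -2
DUP     -> -1 -2 -2
SWAP    -> -1 -2 -2
MOD     -> -1 0
DUP     -> -1 0 0

-2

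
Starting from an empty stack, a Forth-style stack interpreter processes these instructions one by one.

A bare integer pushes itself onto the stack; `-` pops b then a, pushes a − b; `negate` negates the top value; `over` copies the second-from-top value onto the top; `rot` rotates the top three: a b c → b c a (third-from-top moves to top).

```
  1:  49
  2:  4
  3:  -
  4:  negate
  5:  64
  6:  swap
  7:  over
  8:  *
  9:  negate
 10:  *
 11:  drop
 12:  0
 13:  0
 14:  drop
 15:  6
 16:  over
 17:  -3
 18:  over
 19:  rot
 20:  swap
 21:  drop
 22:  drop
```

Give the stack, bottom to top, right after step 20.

[0, 6, -3, 0, 0]

49      49
4       49 4
-       45
negate  -45
64      -45 64
swap    64 -45
over    64 -45 64
*       64 -2880
negate  64 2880
*       184320
drop    (empty)
0       0
0       0 0
drop    0
6       0 6
over    0 6 0
-3      0 6 0 -3
over    0 6 0 -3 0
rot     0 6 -3 0 0
swap    0 6 -3 0 0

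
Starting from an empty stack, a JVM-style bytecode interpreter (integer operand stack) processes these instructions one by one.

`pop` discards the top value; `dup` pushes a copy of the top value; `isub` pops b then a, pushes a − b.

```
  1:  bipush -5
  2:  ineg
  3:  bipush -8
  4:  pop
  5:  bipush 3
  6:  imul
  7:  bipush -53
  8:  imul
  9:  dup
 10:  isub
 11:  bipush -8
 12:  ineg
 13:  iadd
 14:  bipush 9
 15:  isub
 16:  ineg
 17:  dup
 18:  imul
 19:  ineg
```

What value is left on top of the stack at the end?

bipush -5  : -5
ineg       : 5
bipush -8  : 5 -8
pop        : 5
bipush 3   : 5 3
imul       : 15
bipush -53 : 15 -53
imul       : -795
dup        : -795 -795
isub       : 0
bipush -8  : 0 -8
ineg       : 0 8
iadd       : 8
bipush 9   : 8 9
isub       : -1
ineg       : 1
dup        : 1 1
imul       : 1
ineg       : -1

-1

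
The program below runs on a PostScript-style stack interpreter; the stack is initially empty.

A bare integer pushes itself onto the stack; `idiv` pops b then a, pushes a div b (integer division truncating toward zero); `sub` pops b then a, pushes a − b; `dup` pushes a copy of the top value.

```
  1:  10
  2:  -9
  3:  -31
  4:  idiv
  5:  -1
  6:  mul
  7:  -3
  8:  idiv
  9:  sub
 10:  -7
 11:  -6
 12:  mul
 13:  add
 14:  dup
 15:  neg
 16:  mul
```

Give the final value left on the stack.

10   -> [10]
-9   -> [10, -9]
-31  -> [10, -9, -31]
idiv -> [10, 0]
-1   -> [10, 0, -1]
mul  -> [10, 0]
-3   -> [10, 0, -3]
idiv -> [10, 0]
sub  -> [10]
-7   -> [10, -7]
-6   -> [10, -7, -6]
mul  -> [10, 42]
add  -> [52]
dup  -> [52, 52]
neg  -> [52, -52]
mul  -> [-2704]

-2704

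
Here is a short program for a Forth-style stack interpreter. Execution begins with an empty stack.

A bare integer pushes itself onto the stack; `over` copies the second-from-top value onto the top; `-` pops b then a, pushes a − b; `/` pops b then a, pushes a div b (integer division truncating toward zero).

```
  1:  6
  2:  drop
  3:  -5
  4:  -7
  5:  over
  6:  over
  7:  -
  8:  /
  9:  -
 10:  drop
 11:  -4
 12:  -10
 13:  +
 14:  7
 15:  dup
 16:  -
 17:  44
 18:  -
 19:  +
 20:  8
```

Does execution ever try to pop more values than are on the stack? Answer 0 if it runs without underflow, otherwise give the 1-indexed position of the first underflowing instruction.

0

6     [6]
drop  []
-5    [-5]
-7    [-5, -7]
over  [-5, -7, -5]
over  [-5, -7, -5, -7]
-     [-5, -7, 2]
/     [-5, -3]
-     [-2]
drop  []
-4    [-4]
-10   [-4, -10]
+     [-14]
7     [-14, 7]
dup   [-14, 7, 7]
-     [-14, 0]
44    [-14, 0, 44]
-     [-14, -44]
+     [-58]
8     [-58, 8]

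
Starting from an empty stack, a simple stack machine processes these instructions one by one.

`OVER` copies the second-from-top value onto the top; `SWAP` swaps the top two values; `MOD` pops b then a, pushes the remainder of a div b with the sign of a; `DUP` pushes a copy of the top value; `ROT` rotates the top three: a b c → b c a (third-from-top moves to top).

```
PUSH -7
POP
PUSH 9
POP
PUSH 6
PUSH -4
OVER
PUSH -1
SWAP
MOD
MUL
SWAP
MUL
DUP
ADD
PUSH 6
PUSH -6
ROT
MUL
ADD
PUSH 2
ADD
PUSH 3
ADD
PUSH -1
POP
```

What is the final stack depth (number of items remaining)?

PUSH -7  -7
POP      (empty)
PUSH 9   9
POP      (empty)
PUSH 6   6
PUSH -4  6 -4
OVER     6 -4 6
PUSH -1  6 -4 6 -1
SWAP     6 -4 -1 6
MOD      6 -4 -1
MUL      6 4
SWAP     4 6
MUL      24
DUP      24 24
ADD      48
PUSH 6   48 6
PUSH -6  48 6 -6
ROT      6 -6 48
MUL      6 -288
ADD      -282
PUSH 2   -282 2
ADD      -280
PUSH 3   -280 3
ADD      -277
PUSH -1  -277 -1
POP      -277

1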